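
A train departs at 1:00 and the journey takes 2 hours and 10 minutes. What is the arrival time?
Starting time: 1:00
Adding 10 minutes to 0 minutes: 0 + 10 = 10 minutes
Adding 2 hours: 1 + 2 = 3
Final time: 3:10

Final answer: 3:10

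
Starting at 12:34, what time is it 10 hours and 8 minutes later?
Starting time: 12:34
Adding 8 minutes to 34 minutes: 34 + 8 = 42 minutes
Adding 10 hours: 12 + 10 = 22 - 12 = 10
Final time: 10:42

Final answer: 10:42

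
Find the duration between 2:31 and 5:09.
From 2:31 to 5:09:
(5 x 60 + 9) - (2 x 60 + 31) = 309 - 151 = 158 minutes
= 2 hours and 38 minutes

Final answer: 2 hours and 38 minutes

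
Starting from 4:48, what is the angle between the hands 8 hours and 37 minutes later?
First find the time 8 hours and 37 minutes after 4:48.
Total minutes: 4 x 60 + 48 + 8 x 60 + 37 = 805.
805 mod 720 = 85 minutes = 1:25.
Now compute the angle at 1:25:
Hour hand: 1 x 30 + 25 x 0.5 = 42.5 degrees
Minute hand: 25 x 6 = 150 degrees
Difference: |42.5 - 150| = 107.5 degrees
The angle is 107.5 degrees

Final answer: 107.5 degrees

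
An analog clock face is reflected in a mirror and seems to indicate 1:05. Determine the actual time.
Reflection across the vertical (12-6) axis maps a hand at angle A degrees to (360 - A) degrees, which sends a reading of T minutes past 12:00 to (720 - T) minutes past 12:00.
Mirror reads 1:05 = 65 minutes past 12:00.
Actual time: (720 - 65) mod 720 = 655 minutes = 10:55.

Final answer: 10:55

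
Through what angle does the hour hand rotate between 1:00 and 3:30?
The hour hand moves 0.5 degrees per minute.
Time elapsed: 3:30 - 1:00 = 150 minutes
Angular displacement: 150 x 0.5 = 75 degrees

Final answer: 75 degrees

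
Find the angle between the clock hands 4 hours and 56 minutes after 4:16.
First find the time 4 hours and 56 minutes after 4:16.
Total minutes: 4 x 60 + 16 + 4 x 60 + 56 = 552.
552 mod 720 = 552 minutes = 9:12.
Now compute the angle at 9:12:
Hour hand: 9 x 30 + 12 x 0.5 = 276 degrees
Minute hand: 12 x 6 = 72 degrees
Difference: |276 - 72| = 204 degrees
Smaller angle: 360 - 204 = 156 degrees

Final answer: 156 degrees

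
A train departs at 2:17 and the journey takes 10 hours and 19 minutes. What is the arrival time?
Starting time: 2:17
Adding 19 minutes to 17 minutes: 17 + 19 = 36 minutes
Adding 10 hours: 2 + 10 = 12
Final time: 12:36

Final answer: 12:36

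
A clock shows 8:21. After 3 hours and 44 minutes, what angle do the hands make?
First find the time 3 hours and 44 minutes after 8:21.
Total minutes: 8 x 60 + 21 + 3 x 60 + 44 = 725.
725 mod 720 = 5 minutes = 12:05.
Now compute the angle at 12:05:
Hour hand: 0 x 30 + 5 x 0.5 = 2.5 degrees
Minute hand: 5 x 6 = 30 degrees
Difference: |2.5 - 30| = 27.5 degrees
The angle is 27.5 degrees

Final answer: 27.5 degrees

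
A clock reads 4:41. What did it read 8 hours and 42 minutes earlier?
Starting time: 4:41 = 281 total minutes past 12:00
Subtracting: 8 hours and 42 minutes = 522 minutes
281 - 522 = -241 (negative, add 12 hours = 720) = 479 minutes
= 7 hours and 59 minutes past 12:00 = 7:59

Final answer: 7:59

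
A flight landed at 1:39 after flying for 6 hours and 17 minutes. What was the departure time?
Starting time: 1:39 = 99 total minutes past 12:00
Subtracting: 6 hours and 17 minutes = 377 minutes
99 - 377 = -278 (negative, add 12 hours = 720) = 442 minutes
= 7 hours and 22 minutes past 12:00 = 7:22

Final answer: 7:22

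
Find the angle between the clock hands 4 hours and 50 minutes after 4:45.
First find the time 4 hours and 50 minutes after 4:45.
Total minutes: 4 x 60 + 45 + 4 x 60 + 50 = 575.
575 mod 720 = 575 minutes = 9:35.
Now compute the angle at 9:35:
Hour hand: 9 x 30 + 35 x 0.5 = 287.5 degrees
Minute hand: 35 x 6 = 210 degrees
Difference: |287.5 - 210| = 77.5 degrees
The angle is 77.5 degrees

Final answer: 77.5 degrees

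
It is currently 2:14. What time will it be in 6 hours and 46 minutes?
Starting time: 2:14
Adding 46 minutes to 14 minutes: 14 + 46 = 60 minutes = 1 hour
Adding 6 hours: 2 + 6 + 1 (carry) = 9
Final time: 9:00

Final answer: 9:00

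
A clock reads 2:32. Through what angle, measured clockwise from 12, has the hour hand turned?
The hour hand moves 30 degrees per hour and 0.5 degrees per minute.
At 2:32: (2) x 30 + 32 x 0.5 = 60 + 16 = 76 degrees

Final answer: 76 degrees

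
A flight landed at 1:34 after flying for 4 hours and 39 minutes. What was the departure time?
Starting time: 1:34 = 94 total minutes past 12:00
Subtracting: 4 hours and 39 minutes = 279 minutes
94 - 279 = -185 (negative, add 12 hours = 720) = 535 minutes
= 8 hours and 55 minutes past 12:00 = 8:55

Final answer: 8:55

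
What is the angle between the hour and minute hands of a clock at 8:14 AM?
Hour hand position: 8 x 30 + 14 x 0.5 = 247 degrees
Minute hand position: 14 x 6 = 84 degrees
Difference: |247 - 84| = 163 degrees
The angle between the hands is 163 degrees

Final answer: 163 degrees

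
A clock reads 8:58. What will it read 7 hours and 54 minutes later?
Starting time: 8:58
Adding 54 minutes to 58 minutes: 58 + 54 = 112 minutes = 1 hour and 52 minutes
Adding 7 hours: 8 + 7 + 1 (carry) = 16 - 12 = 4
Final time: 4:52

Final answer: 4:52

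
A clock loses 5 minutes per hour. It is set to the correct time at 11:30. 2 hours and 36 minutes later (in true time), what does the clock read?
For every 60 true minutes, the faulty clock advances 60 - 5 = 55 minutes.
True elapsed: 2 hours and 36 minutes = 156 minutes.
Faulty clock advances: 156 x 55/60 = 143 minutes (drift: 13 minutes behind).
Shown time: 11:30 + 143 minutes = 1:53.

Final answer: 1:53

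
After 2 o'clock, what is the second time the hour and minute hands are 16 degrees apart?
At t minutes past 2:00, the hour hand is at 30 x 2 + 0.5t degrees and the minute hand is at 6t degrees.
The smaller angle between them is 16 degrees when |30H - 5.5t| = 16 or |30H - 5.5t| = 344.
With H = 2, solve 30 x 2 - 5.5t = +/- target for each target:
  t = (30 x 2 - 16) / 5.5 = 8
  t = (30 x 2 + 16) / 5.5 = 13.82
  t = (30 x 2 - 344) / 5.5 = -51.64 (outside (0, 60))
  t = (30 x 2 + 344) / 5.5 = 73.45 (outside (0, 60))
Valid solutions in (0, 60): {8, 13.82} minutes.
The second occurrence is t = 13.82 minutes.
The hands form a 16-degree angle at 13.82 minutes past 2:00.

Final answer: 13.82 minutes past 2:00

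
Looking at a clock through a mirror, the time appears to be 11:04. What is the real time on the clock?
Reflection across the vertical (12-6) axis maps a hand at angle A degrees to (360 - A) degrees, which sends a reading of T minutes past 12:00 to (720 - T) minutes past 12:00.
Mirror reads 11:04 = 664 minutes past 12:00.
Actual time: (720 - 664) mod 720 = 56 minutes = 12:56.

Final answer: 12:56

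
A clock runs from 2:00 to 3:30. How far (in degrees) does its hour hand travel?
The hour hand moves 0.5 degrees per minute.
Time elapsed: 3:30 - 2:00 = 90 minutes
Angular displacement: 90 x 0.5 = 45 degrees

Final answer: 45 degrees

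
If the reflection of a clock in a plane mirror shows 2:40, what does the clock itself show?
Reflection across the vertical (12-6) axis maps a hand at angle A degrees to (360 - A) degrees, which sends a reading of T minutes past 12:00 to (720 - T) minutes past 12:00.
Mirror reads 2:40 = 160 minutes past 12:00.
Actual time: (720 - 160) mod 720 = 560 minutes = 9:20.

Final answer: 9:20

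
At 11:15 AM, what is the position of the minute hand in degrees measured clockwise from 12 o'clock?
The minute hand moves 6 degrees per minute.
At 11:15: 15 x 6 = 90 degrees

Final answer: 90 degrees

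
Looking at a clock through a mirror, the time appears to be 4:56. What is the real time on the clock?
Reflection across the vertical (12-6) axis maps a hand at angle A degrees to (360 - A) degrees, which sends a reading of T minutes past 12:00 to (720 - T) minutes past 12:00.
Mirror reads 4:56 = 296 minutes past 12:00.
Actual time: (720 - 296) mod 720 = 424 minutes = 7:04.

Final answer: 7:04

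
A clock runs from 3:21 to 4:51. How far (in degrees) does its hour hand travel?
The hour hand moves 0.5 degrees per minute.
Time elapsed: 4:51 - 3:21 = 90 minutes
Angular displacement: 90 x 0.5 = 45 degrees

Final answer: 45 degrees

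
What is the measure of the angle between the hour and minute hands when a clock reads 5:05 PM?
Hour hand position: 5 x 30 + 5 x 0.5 = 152.5 degrees
Minute hand position: 5 x 6 = 30 degrees
Difference: |152.5 - 30| = 122.5 degrees
The angle between the hands is 122.5 degrees

Final answer: 122.5 degrees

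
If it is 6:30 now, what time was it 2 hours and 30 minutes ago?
Starting time: 6:30 = 390 total minutes past 12:00
Subtracting: 2 hours and 30 minutes = 150 minutes
390 - 150 = 240 minutes
= 4 hours past 12:00 = 4:00

Final answer: 4:00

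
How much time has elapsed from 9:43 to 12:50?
From 9:43 to 12:50:
(12 x 60 + 50) - (9 x 60 + 43) = 770 - 583 = 187 minutes
= 3 hours and 7 minutes

Final answer: 3 hours and 7 minutes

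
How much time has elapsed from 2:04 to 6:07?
From 2:04 to 6:07:
(6 x 60 + 7) - (2 x 60 + 4) = 367 - 124 = 243 minutes
= 4 hours and 3 minutes

Final answer: 4 hours and 3 minutes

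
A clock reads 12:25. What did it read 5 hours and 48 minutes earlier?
Starting time: 12:25 = 25 total minutes past 12:00
Subtracting: 5 hours and 48 minutes = 348 minutes
25 - 348 = -323 (negative, add 12 hours = 720) = 397 minutes
= 6 hours and 37 minutes past 12:00 = 6:37

Final answer: 6:37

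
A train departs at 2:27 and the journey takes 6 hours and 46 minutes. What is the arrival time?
Starting time: 2:27
Adding 46 minutes to 27 minutes: 27 + 46 = 73 minutes = 1 hour and 13 minutes
Adding 6 hours: 2 + 6 + 1 (carry) = 9
Final time: 9:13

Final answer: 9:13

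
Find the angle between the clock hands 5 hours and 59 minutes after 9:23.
First find the time 5 hours and 59 minutes after 9:23.
Total minutes: 9 x 60 + 23 + 5 x 60 + 59 = 922.
922 mod 720 = 202 minutes = 3:22.
Now compute the angle at 3:22:
Hour hand: 3 x 30 + 22 x 0.5 = 101 degrees
Minute hand: 22 x 6 = 132 degrees
Difference: |101 - 132| = 31 degrees
The angle is 31 degrees

Final answer: 31 degrees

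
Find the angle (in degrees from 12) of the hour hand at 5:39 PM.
The hour hand moves 30 degrees per hour and 0.5 degrees per minute.
At 5:39: (5) x 30 + 39 x 0.5 = 150 + 19.5 = 169.5 degrees

Final answer: 169.5 degrees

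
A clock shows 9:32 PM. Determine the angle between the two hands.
Hour hand position: 9 x 30 + 32 x 0.5 = 286 degrees
Minute hand position: 32 x 6 = 192 degrees
Difference: |286 - 192| = 94 degrees
The angle between the hands is 94 degrees

Final answer: 94 degrees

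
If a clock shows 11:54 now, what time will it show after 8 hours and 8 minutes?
Starting time: 11:54
Adding 8 minutes to 54 minutes: 54 + 8 = 62 minutes = 1 hour and 2 minutes
Adding 8 hours: 11 + 8 + 1 (carry) = 20 - 12 = 8
Final time: 8:02

Final answer: 8:02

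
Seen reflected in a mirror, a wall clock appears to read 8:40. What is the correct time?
Reflection across the vertical (12-6) axis maps a hand at angle A degrees to (360 - A) degrees, which sends a reading of T minutes past 12:00 to (720 - T) minutes past 12:00.
Mirror reads 8:40 = 520 minutes past 12:00.
Actual time: (720 - 520) mod 720 = 200 minutes = 3:20.

Final answer: 3:20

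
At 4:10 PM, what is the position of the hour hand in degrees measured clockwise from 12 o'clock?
The hour hand moves 30 degrees per hour and 0.5 degrees per minute.
At 4:10: (4) x 30 + 10 x 0.5 = 120 + 5 = 125 degrees

Final answer: 125 degrees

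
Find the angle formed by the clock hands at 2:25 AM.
Hour hand position: 2 x 30 + 25 x 0.5 = 72.5 degrees
Minute hand position: 25 x 6 = 150 degrees
Difference: |72.5 - 150| = 77.5 degrees
The angle between the hands is 77.5 degrees

Final answer: 77.5 degrees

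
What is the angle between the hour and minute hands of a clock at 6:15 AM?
Hour hand position: 6 x 30 + 15 x 0.5 = 187.5 degrees
Minute hand position: 15 x 6 = 90 degrees
Difference: |187.5 - 90| = 97.5 degrees
The angle between the hands is 97.5 degrees

Final answer: 97.5 degrees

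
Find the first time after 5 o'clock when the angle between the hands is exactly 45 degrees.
At t minutes past 5:00, the hour hand is at 30 x 5 + 0.5t degrees and the minute hand is at 6t degrees.
The smaller angle between them is 45 degrees when |30H - 5.5t| = 45 or |30H - 5.5t| = 315.
With H = 5, solve 30 x 5 - 5.5t = +/- target for each target:
  t = (30 x 5 - 45) / 5.5 = 19.09
  t = (30 x 5 + 45) / 5.5 = 35.45
  t = (30 x 5 - 315) / 5.5 = -30 (outside (0, 60))
  t = (30 x 5 + 315) / 5.5 = 84.55 (outside (0, 60))
Valid solutions in (0, 60): {19.09, 35.45} minutes.
The first occurrence is t = 19.09 minutes.
The hands form a 45-degree angle at 19.09 minutes past 5:00.

Final answer: 19.09 minutes past 5:00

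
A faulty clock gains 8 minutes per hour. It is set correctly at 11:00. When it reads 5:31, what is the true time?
For every 60 true minutes, the faulty clock advances 68 minutes, so 1 faulty-clock minute corresponds to 60/68 true minutes.
From 11:00 to 5:31 on the faulty dial is 391 minutes.
True elapsed: 391 x 60/68 = 345 minutes = 5 hours and 45 minutes.
True time: 11:00 + 5 hours and 45 minutes = 4:45.

Final answer: 4:45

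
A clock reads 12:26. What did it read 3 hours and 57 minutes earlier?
Starting time: 12:26 = 26 total minutes past 12:00
Subtracting: 3 hours and 57 minutes = 237 minutes
26 - 237 = -211 (negative, add 12 hours = 720) = 509 minutes
= 8 hours and 29 minutes past 12:00 = 8:29

Final answer: 8:29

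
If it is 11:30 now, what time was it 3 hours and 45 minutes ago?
Starting time: 11:30 = 690 total minutes past 12:00
Subtracting: 3 hours and 45 minutes = 225 minutes
690 - 225 = 465 minutes
= 7 hours and 45 minutes past 12:00 = 7:45

Final answer: 7:45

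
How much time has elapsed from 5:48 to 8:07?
From 5:48 to 8:07:
(8 x 60 + 7) - (5 x 60 + 48) = 487 - 348 = 139 minutes
= 2 hours and 19 minutes

Final answer: 2 hours and 19 minutes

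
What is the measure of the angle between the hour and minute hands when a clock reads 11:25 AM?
Hour hand position: 11 x 30 + 25 x 0.5 = 342.5 degrees
Minute hand position: 25 x 6 = 150 degrees
Difference: |342.5 - 150| = 192.5 degrees
Since 192.5 > 180, the smaller angle is 360 - 192.5 = 167.5 degrees

Final answer: 167.5 degrees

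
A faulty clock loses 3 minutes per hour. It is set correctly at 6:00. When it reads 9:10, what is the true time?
For every 60 true minutes, the faulty clock advances 57 minutes, so 1 faulty-clock minute corresponds to 60/57 true minutes.
From 6:00 to 9:10 on the faulty dial is 190 minutes.
True elapsed: 190 x 60/57 = 200 minutes = 3 hours and 20 minutes.
True time: 6:00 + 3 hours and 20 minutes = 9:20.

Final answer: 9:20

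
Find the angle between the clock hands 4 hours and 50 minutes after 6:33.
First find the time 4 hours and 50 minutes after 6:33.
Total minutes: 6 x 60 + 33 + 4 x 60 + 50 = 683.
683 mod 720 = 683 minutes = 11:23.
Now compute the angle at 11:23:
Hour hand: 11 x 30 + 23 x 0.5 = 341.5 degrees
Minute hand: 23 x 6 = 138 degrees
Difference: |341.5 - 138| = 203.5 degrees
Smaller angle: 360 - 203.5 = 156.5 degrees

Final answer: 156.5 degrees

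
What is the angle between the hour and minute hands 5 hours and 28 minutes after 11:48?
First find the time 5 hours and 28 minutes after 11:48.
Total minutes: 11 x 60 + 48 + 5 x 60 + 28 = 1036.
1036 mod 720 = 316 minutes = 5:16.
Now compute the angle at 5:16:
Hour hand: 5 x 30 + 16 x 0.5 = 158 degrees
Minute hand: 16 x 6 = 96 degrees
Difference: |158 - 96| = 62 degrees
The angle is 62 degrees

Final answer: 62 degrees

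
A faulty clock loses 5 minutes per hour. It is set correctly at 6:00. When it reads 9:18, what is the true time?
For every 60 true minutes, the faulty clock advances 55 minutes, so 1 faulty-clock minute corresponds to 60/55 true minutes.
From 6:00 to 9:18 on the faulty dial is 198 minutes.
True elapsed: 198 x 60/55 = 216 minutes = 3 hours and 36 minutes.
True time: 6:00 + 3 hours and 36 minutes = 9:36.

Final answer: 9:36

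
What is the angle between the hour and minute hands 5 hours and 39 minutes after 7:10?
First find the time 5 hours and 39 minutes after 7:10.
Total minutes: 7 x 60 + 10 + 5 x 60 + 39 = 769.
769 mod 720 = 49 minutes = 12:49.
Now compute the angle at 12:49:
Hour hand: 0 x 30 + 49 x 0.5 = 24.5 degrees
Minute hand: 49 x 6 = 294 degrees
Difference: |24.5 - 294| = 269.5 degrees
Smaller angle: 360 - 269.5 = 90.5 degrees

Final answer: 90.5 degrees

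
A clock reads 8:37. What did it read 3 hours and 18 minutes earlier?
Starting time: 8:37 = 517 total minutes past 12:00
Subtracting: 3 hours and 18 minutes = 198 minutes
517 - 198 = 319 minutes
= 5 hours and 19 minutes past 12:00 = 5:19

Final answer: 5:19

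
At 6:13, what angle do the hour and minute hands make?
Hour hand position: 6 x 30 + 13 x 0.5 = 186.5 degrees
Minute hand position: 13 x 6 = 78 degrees
Difference: |186.5 - 78| = 108.5 degrees
The angle between the hands is 108.5 degrees

Final answer: 108.5 degrees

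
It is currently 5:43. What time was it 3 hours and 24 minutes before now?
Starting time: 5:43 = 343 total minutes past 12:00
Subtracting: 3 hours and 24 minutes = 204 minutes
343 - 204 = 139 minutes
= 2 hours and 19 minutes past 12:00 = 2:19

Final answer: 2:19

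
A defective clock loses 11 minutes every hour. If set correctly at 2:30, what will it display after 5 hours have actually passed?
For every 60 true minutes, the faulty clock advances 60 - 11 = 49 minutes.
True elapsed: 5 hours = 300 minutes.
Faulty clock advances: 300 x 49/60 = 245 minutes (drift: 55 minutes behind).
Shown time: 2:30 + 245 minutes = 6:35.

Final answer: 6:35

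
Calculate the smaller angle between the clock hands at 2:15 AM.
Hour hand position: 2 x 30 + 15 x 0.5 = 67.5 degrees
Minute hand position: 15 x 6 = 90 degrees
Difference: |67.5 - 90| = 22.5 degrees
The angle between the hands is 22.5 degrees

Final answer: 22.5 degrees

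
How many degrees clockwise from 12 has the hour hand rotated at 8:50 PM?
The hour hand moves 30 degrees per hour and 0.5 degrees per minute.
At 8:50: (8) x 30 + 50 x 0.5 = 240 + 25 = 265 degrees

Final answer: 265 degrees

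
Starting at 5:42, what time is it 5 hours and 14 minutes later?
Starting time: 5:42
Adding 14 minutes to 42 minutes: 42 + 14 = 56 minutes
Adding 5 hours: 5 + 5 = 10
Final time: 10:56

Final answer: 10:56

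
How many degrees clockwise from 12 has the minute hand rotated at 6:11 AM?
The minute hand moves 6 degrees per minute.
At 6:11: 11 x 6 = 66 degrees

Final answer: 66 degrees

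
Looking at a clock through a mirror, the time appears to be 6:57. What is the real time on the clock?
Reflection across the vertical (12-6) axis maps a hand at angle A degrees to (360 - A) degrees, which sends a reading of T minutes past 12:00 to (720 - T) minutes past 12:00.
Mirror reads 6:57 = 417 minutes past 12:00.
Actual time: (720 - 417) mod 720 = 303 minutes = 5:03.

Final answer: 5:03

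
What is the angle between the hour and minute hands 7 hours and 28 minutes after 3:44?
First find the time 7 hours and 28 minutes after 3:44.
Total minutes: 3 x 60 + 44 + 7 x 60 + 28 = 672.
672 mod 720 = 672 minutes = 11:12.
Now compute the angle at 11:12:
Hour hand: 11 x 30 + 12 x 0.5 = 336 degrees
Minute hand: 12 x 6 = 72 degrees
Difference: |336 - 72| = 264 degrees
Smaller angle: 360 - 264 = 96 degrees

Final answer: 96 degrees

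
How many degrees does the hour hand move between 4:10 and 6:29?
The hour hand moves 0.5 degrees per minute.
Time elapsed: 6:29 - 4:10 = 139 minutes
Angular displacement: 139 x 0.5 = 69.5 degrees

Final answer: 69.5 degrees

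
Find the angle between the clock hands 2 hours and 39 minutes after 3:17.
First find the time 2 hours and 39 minutes after 3:17.
Total minutes: 3 x 60 + 17 + 2 x 60 + 39 = 356.
356 mod 720 = 356 minutes = 5:56.
Now compute the angle at 5:56:
Hour hand: 5 x 30 + 56 x 0.5 = 178 degrees
Minute hand: 56 x 6 = 336 degrees
Difference: |178 - 336| = 158 degrees
The angle is 158 degrees

Final answer: 158 degrees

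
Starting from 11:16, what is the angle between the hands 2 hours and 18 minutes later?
First find the time 2 hours and 18 minutes after 11:16.
Total minutes: 11 x 60 + 16 + 2 x 60 + 18 = 814.
814 mod 720 = 94 minutes = 1:34.
Now compute the angle at 1:34:
Hour hand: 1 x 30 + 34 x 0.5 = 47 degrees
Minute hand: 34 x 6 = 204 degrees
Difference: |47 - 204| = 157 degrees
The angle is 157 degrees

Final answer: 157 degrees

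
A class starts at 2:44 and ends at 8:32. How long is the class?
From 2:44 to 8:32:
(8 x 60 + 32) - (2 x 60 + 44) = 512 - 164 = 348 minutes
= 5 hours and 48 minutes

Final answer: 5 hours and 48 minutes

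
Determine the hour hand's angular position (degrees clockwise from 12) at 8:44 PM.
The hour hand moves 30 degrees per hour and 0.5 degrees per minute.
At 8:44: (8) x 30 + 44 x 0.5 = 240 + 22 = 262 degrees

Final answer: 262 degrees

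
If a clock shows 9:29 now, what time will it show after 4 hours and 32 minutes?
Starting time: 9:29
Adding 32 minutes to 29 minutes: 29 + 32 = 61 minutes = 1 hour and 1 minute
Adding 4 hours: 9 + 4 + 1 (carry) = 14 - 12 = 2
Final time: 2:01

Final answer: 2:01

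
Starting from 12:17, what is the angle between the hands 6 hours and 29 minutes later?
First find the time 6 hours and 29 minutes after 12:17.
Total minutes: 12 x 60 + 17 + 6 x 60 + 29 = 1126.
1126 mod 720 = 406 minutes = 6:46.
Now compute the angle at 6:46:
Hour hand: 6 x 30 + 46 x 0.5 = 203 degrees
Minute hand: 46 x 6 = 276 degrees
Difference: |203 - 276| = 73 degrees
The angle is 73 degrees

Final answer: 73 degrees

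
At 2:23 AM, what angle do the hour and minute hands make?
Hour hand position: 2 x 30 + 23 x 0.5 = 71.5 degrees
Minute hand position: 23 x 6 = 138 degrees
Difference: |71.5 - 138| = 66.5 degrees
The angle between the hands is 66.5 degrees

Final answer: 66.5 degrees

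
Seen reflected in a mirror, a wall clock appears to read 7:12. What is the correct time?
Reflection across the vertical (12-6) axis maps a hand at angle A degrees to (360 - A) degrees, which sends a reading of T minutes past 12:00 to (720 - T) minutes past 12:00.
Mirror reads 7:12 = 432 minutes past 12:00.
Actual time: (720 - 432) mod 720 = 288 minutes = 4:48.

Final answer: 4:48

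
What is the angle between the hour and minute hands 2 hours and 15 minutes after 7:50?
First find the time 2 hours and 15 minutes after 7:50.
Total minutes: 7 x 60 + 50 + 2 x 60 + 15 = 605.
605 mod 720 = 605 minutes = 10:05.
Now compute the angle at 10:05:
Hour hand: 10 x 30 + 5 x 0.5 = 302.5 degrees
Minute hand: 5 x 6 = 30 degrees
Difference: |302.5 - 30| = 272.5 degrees
Smaller angle: 360 - 272.5 = 87.5 degrees

Final answer: 87.5 degrees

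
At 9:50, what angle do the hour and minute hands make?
Hour hand position: 9 x 30 + 50 x 0.5 = 295 degrees
Minute hand position: 50 x 6 = 300 degrees
Difference: |295 - 300| = 5 degrees
The angle between the hands is 5 degrees

Final answer: 5 degrees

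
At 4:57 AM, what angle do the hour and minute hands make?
Hour hand position: 4 x 30 + 57 x 0.5 = 148.5 degrees
Minute hand position: 57 x 6 = 342 degrees
Difference: |148.5 - 342| = 193.5 degrees
Since 193.5 > 180, the smaller angle is 360 - 193.5 = 166.5 degrees

Final answer: 166.5 degrees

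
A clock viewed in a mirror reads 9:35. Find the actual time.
Reflection across the vertical (12-6) axis maps a hand at angle A degrees to (360 - A) degrees, which sends a reading of T minutes past 12:00 to (720 - T) minutes past 12:00.
Mirror reads 9:35 = 575 minutes past 12:00.
Actual time: (720 - 575) mod 720 = 145 minutes = 2:25.

Final answer: 2:25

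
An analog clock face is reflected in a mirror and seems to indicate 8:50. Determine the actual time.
Reflection across the vertical (12-6) axis maps a hand at angle A degrees to (360 - A) degrees, which sends a reading of T minutes past 12:00 to (720 - T) minutes past 12:00.
Mirror reads 8:50 = 530 minutes past 12:00.
Actual time: (720 - 530) mod 720 = 190 minutes = 3:10.

Final answer: 3:10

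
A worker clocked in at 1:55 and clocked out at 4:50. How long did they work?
From 1:55 to 4:50:
(4 x 60 + 50) - (1 x 60 + 55) = 290 - 115 = 175 minutes
= 2 hours and 55 minutes

Final answer: 2 hours and 55 minutes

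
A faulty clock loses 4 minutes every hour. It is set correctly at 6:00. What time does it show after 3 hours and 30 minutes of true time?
For every 60 true minutes, the faulty clock advances 60 - 4 = 56 minutes.
True elapsed: 3 hours and 30 minutes = 210 minutes.
Faulty clock advances: 210 x 56/60 = 196 minutes (drift: 14 minutes behind).
Shown time: 6:00 + 196 minutes = 9:16.

Final answer: 9:16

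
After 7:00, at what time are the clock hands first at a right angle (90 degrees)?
At t minutes past 7:00, the hour hand is at 30 x 7 + 0.5t degrees and the minute hand is at 6t degrees.
The smaller angle between them is 90 degrees when |30H - 5.5t| = 90 or |30H - 5.5t| = 270.
With H = 7, solve 30 x 7 - 5.5t = +/- target for each target:
  t = (30 x 7 - 90) / 5.5 = 21.82
  t = (30 x 7 + 90) / 5.5 = 54.55
  t = (30 x 7 - 270) / 5.5 = -10.91 (outside (0, 60))
  t = (30 x 7 + 270) / 5.5 = 87.27 (outside (0, 60))
Valid solutions in (0, 60): {21.82, 54.55} minutes.
First occurrence: t = 21.82 minutes.
The hands are at right angles at 21.82 minutes past 7:00.

Final answer: 21.82 minutes past 7:00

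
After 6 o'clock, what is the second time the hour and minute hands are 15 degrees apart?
At t minutes past 6:00, the hour hand is at 30 x 6 + 0.5t degrees and the minute hand is at 6t degrees.
The smaller angle between them is 15 degrees when |30H - 5.5t| = 15 or |30H - 5.5t| = 345.
With H = 6, solve 30 x 6 - 5.5t = +/- target for each target:
  t = (30 x 6 - 15) / 5.5 = 30
  t = (30 x 6 + 15) / 5.5 = 35.45
  t = (30 x 6 - 345) / 5.5 = -30 (outside (0, 60))
  t = (30 x 6 + 345) / 5.5 = 95.45 (outside (0, 60))
Valid solutions in (0, 60): {30, 35.45} minutes.
The second occurrence is t = 35.45 minutes.
The hands form a 15-degree angle at 35.45 minutes past 6:00.

Final answer: 35.45 minutes past 6:00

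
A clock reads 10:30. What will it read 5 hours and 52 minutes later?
Starting time: 10:30
Adding 52 minutes to 30 minutes: 30 + 52 = 82 minutes = 1 hour and 22 minutes
Adding 5 hours: 10 + 5 + 1 (carry) = 16 - 12 = 4
Final time: 4:22

Final answer: 4:22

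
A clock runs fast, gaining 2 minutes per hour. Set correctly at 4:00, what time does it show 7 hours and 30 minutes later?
For every 60 true minutes, the faulty clock advances 60 + 2 = 62 minutes.
True elapsed: 7 hours and 30 minutes = 450 minutes.
Faulty clock advances: 450 x 62/60 = 465 minutes (drift: 15 minutes ahead).
Shown time: 4:00 + 465 minutes = 11:45.

Final answer: 11:45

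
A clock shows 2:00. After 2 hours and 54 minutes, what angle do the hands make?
First find the time 2 hours and 54 minutes after 2:00.
Total minutes: 2 x 60 + 0 + 2 x 60 + 54 = 294.
294 mod 720 = 294 minutes = 4:54.
Now compute the angle at 4:54:
Hour hand: 4 x 30 + 54 x 0.5 = 147 degrees
Minute hand: 54 x 6 = 324 degrees
Difference: |147 - 324| = 177 degrees
The angle is 177 degrees

Final answer: 177 degrees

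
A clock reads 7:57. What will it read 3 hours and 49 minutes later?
Starting time: 7:57
Adding 49 minutes to 57 minutes: 57 + 49 = 106 minutes = 1 hour and 46 minutes
Adding 3 hours: 7 + 3 + 1 (carry) = 11
Final time: 11:46

Final answer: 11:46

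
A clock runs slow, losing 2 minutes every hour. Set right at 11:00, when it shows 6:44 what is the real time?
For every 60 true minutes, the faulty clock advances 58 minutes, so 1 faulty-clock minute corresponds to 60/58 true minutes.
From 11:00 to 6:44 on the faulty dial is 464 minutes.
True elapsed: 464 x 60/58 = 480 minutes = 8 hours.
True time: 11:00 + 8 hours = 7:00.

Final answer: 7:00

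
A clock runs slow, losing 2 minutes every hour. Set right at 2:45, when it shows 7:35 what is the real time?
For every 60 true minutes, the faulty clock advances 58 minutes, so 1 faulty-clock minute corresponds to 60/58 true minutes.
From 2:45 to 7:35 on the faulty dial is 290 minutes.
True elapsed: 290 x 60/58 = 300 minutes = 5 hours.
True time: 2:45 + 5 hours = 7:45.

Final answer: 7:45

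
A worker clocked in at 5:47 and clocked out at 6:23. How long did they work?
From 5:47 to 6:23:
(6 x 60 + 23) - (5 x 60 + 47) = 383 - 347 = 36 minutes
= 36 minutes

Final answer: 36 minutes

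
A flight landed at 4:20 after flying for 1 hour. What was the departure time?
Starting time: 4:20 = 260 total minutes past 12:00
Subtracting: 1 hour = 60 minutes
260 - 60 = 200 minutes
= 3 hours and 20 minutes past 12:00 = 3:20

Final answer: 3:20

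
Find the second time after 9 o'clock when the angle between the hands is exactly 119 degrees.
At t minutes past 9:00, the hour hand is at 30 x 9 + 0.5t degrees and the minute hand is at 6t degrees.
The smaller angle between them is 119 degrees when |30H - 5.5t| = 119 or |30H - 5.5t| = 241.
With H = 9, solve 30 x 9 - 5.5t = +/- target for each target:
  t = (30 x 9 - 119) / 5.5 = 27.45
  t = (30 x 9 + 119) / 5.5 = 70.73 (outside (0, 60))
  t = (30 x 9 - 241) / 5.5 = 5.27
  t = (30 x 9 + 241) / 5.5 = 92.91 (outside (0, 60))
Valid solutions in (0, 60): {5.27, 27.45} minutes.
The second occurrence is t = 27.45 minutes.
The hands form a 119-degree angle at 27.45 minutes past 9:00.

Final answer: 27.45 minutes past 9:00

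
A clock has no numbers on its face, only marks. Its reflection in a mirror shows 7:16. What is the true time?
Reflection across the vertical (12-6) axis maps a hand at angle A degrees to (360 - A) degrees, which sends a reading of T minutes past 12:00 to (720 - T) minutes past 12:00.
Mirror reads 7:16 = 436 minutes past 12:00.
Actual time: (720 - 436) mod 720 = 284 minutes = 4:44.

Final answer: 4:44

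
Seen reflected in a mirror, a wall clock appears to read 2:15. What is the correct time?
Reflection across the vertical (12-6) axis maps a hand at angle A degrees to (360 - A) degrees, which sends a reading of T minutes past 12:00 to (720 - T) minutes past 12:00.
Mirror reads 2:15 = 135 minutes past 12:00.
Actual time: (720 - 135) mod 720 = 585 minutes = 9:45.

Final answer: 9:45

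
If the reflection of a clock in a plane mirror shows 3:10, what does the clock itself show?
Reflection across the vertical (12-6) axis maps a hand at angle A degrees to (360 - A) degrees, which sends a reading of T minutes past 12:00 to (720 - T) minutes past 12:00.
Mirror reads 3:10 = 190 minutes past 12:00.
Actual time: (720 - 190) mod 720 = 530 minutes = 8:50.

Final answer: 8:50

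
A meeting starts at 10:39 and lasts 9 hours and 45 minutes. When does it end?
Starting time: 10:39
Adding 45 minutes to 39 minutes: 39 + 45 = 84 minutes = 1 hour and 24 minutes
Adding 9 hours: 10 + 9 + 1 (carry) = 20 - 12 = 8
Final time: 8:24

Final answer: 8:24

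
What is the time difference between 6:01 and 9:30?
From 6:01 to 9:30:
(9 x 60 + 30) - (6 x 60 + 1) = 570 - 361 = 209 minutes
= 3 hours and 29 minutes

Final answer: 3 hours and 29 minutes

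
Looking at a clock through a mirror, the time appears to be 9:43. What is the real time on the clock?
Reflection across the vertical (12-6) axis maps a hand at angle A degrees to (360 - A) degrees, which sends a reading of T minutes past 12:00 to (720 - T) minutes past 12:00.
Mirror reads 9:43 = 583 minutes past 12:00.
Actual time: (720 - 583) mod 720 = 137 minutes = 2:17.

Final answer: 2:17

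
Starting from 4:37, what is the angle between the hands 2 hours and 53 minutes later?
First find the time 2 hours and 53 minutes after 4:37.
Total minutes: 4 x 60 + 37 + 2 x 60 + 53 = 450.
450 mod 720 = 450 minutes = 7:30.
Now compute the angle at 7:30:
Hour hand: 7 x 30 + 30 x 0.5 = 225 degrees
Minute hand: 30 x 6 = 180 degrees
Difference: |225 - 180| = 45 degrees
The angle is 45 degrees

Final answer: 45 degrees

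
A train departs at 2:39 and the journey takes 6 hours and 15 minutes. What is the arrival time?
Starting time: 2:39
Adding 15 minutes to 39 minutes: 39 + 15 = 54 minutes
Adding 6 hours: 2 + 6 = 8
Final time: 8:54

Final answer: 8:54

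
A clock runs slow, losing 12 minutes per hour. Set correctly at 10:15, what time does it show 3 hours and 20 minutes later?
For every 60 true minutes, the faulty clock advances 60 - 12 = 48 minutes.
True elapsed: 3 hours and 20 minutes = 200 minutes.
Faulty clock advances: 200 x 48/60 = 160 minutes (drift: 40 minutes behind).
Shown time: 10:15 + 160 minutes = 12:55.

Final answer: 12:55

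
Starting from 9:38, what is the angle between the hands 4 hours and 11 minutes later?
First find the time 4 hours and 11 minutes after 9:38.
Total minutes: 9 x 60 + 38 + 4 x 60 + 11 = 829.
829 mod 720 = 109 minutes = 1:49.
Now compute the angle at 1:49:
Hour hand: 1 x 30 + 49 x 0.5 = 54.5 degrees
Minute hand: 49 x 6 = 294 degrees
Difference: |54.5 - 294| = 239.5 degrees
Smaller angle: 360 - 239.5 = 120.5 degrees

Final answer: 120.5 degrees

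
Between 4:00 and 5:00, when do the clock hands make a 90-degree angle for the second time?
At t minutes past 4:00, the hour hand is at 30 x 4 + 0.5t degrees and the minute hand is at 6t degrees.
The smaller angle between them is 90 degrees when |30H - 5.5t| = 90 or |30H - 5.5t| = 270.
With H = 4, solve 30 x 4 - 5.5t = +/- target for each target:
  t = (30 x 4 - 90) / 5.5 = 5.45
  t = (30 x 4 + 90) / 5.5 = 38.18
  t = (30 x 4 - 270) / 5.5 = -27.27 (outside (0, 60))
  t = (30 x 4 + 270) / 5.5 = 70.91 (outside (0, 60))
Valid solutions in (0, 60): {5.45, 38.18} minutes.
The second occurrence is t = 38.18 minutes.
The hands form a 90-degree angle at 38.18 minutes past 4:00.

Final answer: 38.18 minutes past 4:00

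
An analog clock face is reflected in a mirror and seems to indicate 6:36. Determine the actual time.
Reflection across the vertical (12-6) axis maps a hand at angle A degrees to (360 - A) degrees, which sends a reading of T minutes past 12:00 to (720 - T) minutes past 12:00.
Mirror reads 6:36 = 396 minutes past 12:00.
Actual time: (720 - 396) mod 720 = 324 minutes = 5:24.

Final answer: 5:24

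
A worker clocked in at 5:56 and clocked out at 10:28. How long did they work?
From 5:56 to 10:28:
(10 x 60 + 28) - (5 x 60 + 56) = 628 - 356 = 272 minutes
= 4 hours and 32 minutes

Final answer: 4 hours and 32 minutes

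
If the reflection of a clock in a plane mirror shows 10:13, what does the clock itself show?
Reflection across the vertical (12-6) axis maps a hand at angle A degrees to (360 - A) degrees, which sends a reading of T minutes past 12:00 to (720 - T) minutes past 12:00.
Mirror reads 10:13 = 613 minutes past 12:00.
Actual time: (720 - 613) mod 720 = 107 minutes = 1:47.

Final answer: 1:47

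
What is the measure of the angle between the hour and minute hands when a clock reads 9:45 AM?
Hour hand position: 9 x 30 + 45 x 0.5 = 292.5 degrees
Minute hand position: 45 x 6 = 270 degrees
Difference: |292.5 - 270| = 22.5 degrees
The angle between the hands is 22.5 degrees

Final answer: 22.5 degrees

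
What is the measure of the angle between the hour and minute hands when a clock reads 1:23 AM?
Hour hand position: 1 x 30 + 23 x 0.5 = 41.5 degrees
Minute hand position: 23 x 6 = 138 degrees
Difference: |41.5 - 138| = 96.5 degrees
The angle between the hands is 96.5 degrees

Final answer: 96.5 degrees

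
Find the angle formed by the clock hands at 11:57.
Hour hand position: 11 x 30 + 57 x 0.5 = 358.5 degrees
Minute hand position: 57 x 6 = 342 degrees
Difference: |358.5 - 342| = 16.5 degrees
The angle between the hands is 16.5 degrees

Final answer: 16.5 degrees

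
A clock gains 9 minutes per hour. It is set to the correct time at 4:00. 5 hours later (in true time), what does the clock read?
For every 60 true minutes, the faulty clock advances 60 + 9 = 69 minutes.
True elapsed: 5 hours = 300 minutes.
Faulty clock advances: 300 x 69/60 = 345 minutes (drift: 45 minutes ahead).
Shown time: 4:00 + 345 minutes = 9:45.

Final answer: 9:45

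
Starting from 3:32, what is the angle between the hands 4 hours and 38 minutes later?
First find the time 4 hours and 38 minutes after 3:32.
Total minutes: 3 x 60 + 32 + 4 x 60 + 38 = 490.
490 mod 720 = 490 minutes = 8:10.
Now compute the angle at 8:10:
Hour hand: 8 x 30 + 10 x 0.5 = 245 degrees
Minute hand: 10 x 6 = 60 degrees
Difference: |245 - 60| = 185 degrees
Smaller angle: 360 - 185 = 175 degrees

Final answer: 175 degrees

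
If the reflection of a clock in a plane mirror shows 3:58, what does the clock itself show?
Reflection across the vertical (12-6) axis maps a hand at angle A degrees to (360 - A) degrees, which sends a reading of T minutes past 12:00 to (720 - T) minutes past 12:00.
Mirror reads 3:58 = 238 minutes past 12:00.
Actual time: (720 - 238) mod 720 = 482 minutes = 8:02.

Final answer: 8:02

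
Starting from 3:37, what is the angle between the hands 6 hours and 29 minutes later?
First find the time 6 hours and 29 minutes after 3:37.
Total minutes: 3 x 60 + 37 + 6 x 60 + 29 = 606.
606 mod 720 = 606 minutes = 10:06.
Now compute the angle at 10:06:
Hour hand: 10 x 30 + 6 x 0.5 = 303 degrees
Minute hand: 6 x 6 = 36 degrees
Difference: |303 - 36| = 267 degrees
Smaller angle: 360 - 267 = 93 degrees

Final answer: 93 degrees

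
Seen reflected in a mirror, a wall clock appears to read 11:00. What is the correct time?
Reflection across the vertical (12-6) axis maps a hand at angle A degrees to (360 - A) degrees, which sends a reading of T minutes past 12:00 to (720 - T) minutes past 12:00.
Mirror reads 11:00 = 660 minutes past 12:00.
Actual time: (720 - 660) mod 720 = 60 minutes = 1:00.

Final answer: 1:00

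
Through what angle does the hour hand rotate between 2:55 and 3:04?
The hour hand moves 0.5 degrees per minute.
Time elapsed: 3:04 - 2:55 = 9 minutes
Angular displacement: 9 x 0.5 = 4.5 degrees

Final answer: 4.5 degrees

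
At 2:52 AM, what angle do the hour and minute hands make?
Hour hand position: 2 x 30 + 52 x 0.5 = 86 degrees
Minute hand position: 52 x 6 = 312 degrees
Difference: |86 - 312| = 226 degrees
Since 226 > 180, the smaller angle is 360 - 226 = 134 degrees

Final answer: 134 degrees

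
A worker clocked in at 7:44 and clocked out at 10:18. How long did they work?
From 7:44 to 10:18:
(10 x 60 + 18) - (7 x 60 + 44) = 618 - 464 = 154 minutes
= 2 hours and 34 minutes

Final answer: 2 hours and 34 minutes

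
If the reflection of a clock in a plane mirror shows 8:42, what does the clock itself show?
Reflection across the vertical (12-6) axis maps a hand at angle A degrees to (360 - A) degrees, which sends a reading of T minutes past 12:00 to (720 - T) minutes past 12:00.
Mirror reads 8:42 = 522 minutes past 12:00.
Actual time: (720 - 522) mod 720 = 198 minutes = 3:18.

Final answer: 3:18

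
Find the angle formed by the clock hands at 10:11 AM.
Hour hand position: 10 x 30 + 11 x 0.5 = 305.5 degrees
Minute hand position: 11 x 6 = 66 degrees
Difference: |305.5 - 66| = 239.5 degrees
Since 239.5 > 180, the smaller angle is 360 - 239.5 = 120.5 degrees

Final answer: 120.5 degrees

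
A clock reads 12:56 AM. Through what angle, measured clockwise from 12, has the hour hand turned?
The hour hand moves 30 degrees per hour and 0.5 degrees per minute.
At 12:56: (0) x 30 + 56 x 0.5 = 0 + 28 = 28 degrees

Final answer: 28 degrees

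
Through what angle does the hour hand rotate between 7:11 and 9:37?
The hour hand moves 0.5 degrees per minute.
Time elapsed: 9:37 - 7:11 = 146 minutes
Angular displacement: 146 x 0.5 = 73 degrees

Final answer: 73 degrees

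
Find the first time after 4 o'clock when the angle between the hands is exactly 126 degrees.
At t minutes past 4:00, the hour hand is at 30 x 4 + 0.5t degrees and the minute hand is at 6t degrees.
The smaller angle between them is 126 degrees when |30H - 5.5t| = 126 or |30H - 5.5t| = 234.
With H = 4, solve 30 x 4 - 5.5t = +/- target for each target:
  t = (30 x 4 - 126) / 5.5 = -1.09 (outside (0, 60))
  t = (30 x 4 + 126) / 5.5 = 44.73
  t = (30 x 4 - 234) / 5.5 = -20.73 (outside (0, 60))
  t = (30 x 4 + 234) / 5.5 = 64.36 (outside (0, 60))
Valid solutions in (0, 60): {44.73} minutes.
The first occurrence is t = 44.73 minutes.
The hands form a 126-degree angle at 44.73 minutes past 4:00.

Final answer: 44.73 minutes past 4:00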